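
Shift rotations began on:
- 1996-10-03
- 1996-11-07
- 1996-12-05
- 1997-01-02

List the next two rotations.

1997-02-06, 1997-03-06

These are Thursdays at 28- or 35-day spacing (35, 28, 28).
The pattern: 1st Thursday of the month.
1st Thursday of February 1997: 1997-02-06.
1st Thursday of March 1997: 1997-03-06.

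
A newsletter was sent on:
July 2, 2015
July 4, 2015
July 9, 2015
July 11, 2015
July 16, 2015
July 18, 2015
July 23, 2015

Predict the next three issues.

July 25, 2015; July 30, 2015; August 1, 2015

The gap pattern 2, 5, 2, 5, 2, 5 repeats every 2 events.
These are the Thursdays and Saturdays of each week.
The following Saturday is July 25, 2015.
Next Thursday: July 30, 2015.
The following Saturday is August 1, 2015.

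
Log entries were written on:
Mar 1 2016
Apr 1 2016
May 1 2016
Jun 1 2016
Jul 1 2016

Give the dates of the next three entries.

Aug 1 2016, Sep 1 2016, Oct 1 2016

Gaps: 31, 30, 31, 30 days — not constant. Every event is on the 1st of the month.
Pattern: the 1st of each month.
August 2016: Aug 1 2016.
Next: September 2016 → Sep 1 2016.
Next: October 2016 → Oct 1 2016.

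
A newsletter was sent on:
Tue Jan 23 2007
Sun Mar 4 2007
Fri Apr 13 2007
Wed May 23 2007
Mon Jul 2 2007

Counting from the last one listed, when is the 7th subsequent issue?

Every event comes 40 days after the last (40, 40, 40, 40).
Mon Jul 2 2007 + 40 days = Sat Aug 11 2007.
Sat Aug 11 2007 + 40 days = Thu Sep 20 2007.
Thu Sep 20 2007 + 40 days = Tue Oct 30 2007.
Tue Oct 30 2007 + 40 days = Sun Dec 9 2007.
Sun Dec 9 2007 + 40 days = Fri Jan 18 2008.
Fri Jan 18 2008 + 40 days = Wed Feb 27 2008.
Wed Feb 27 2008 + 40 days = Mon Apr 7 2008.

Mon Apr 7 2008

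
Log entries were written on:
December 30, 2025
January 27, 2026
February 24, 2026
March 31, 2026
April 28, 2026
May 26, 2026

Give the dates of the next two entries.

June 30, 2026; July 28, 2026

All Tuesdays; the gaps (28, 28, 35, 28, 28) vary with month length.
This is the last Tuesday of each month.
Last Tuesday of June 2026: June 30, 2026.
Last Tuesday of July 2026: July 28, 2026.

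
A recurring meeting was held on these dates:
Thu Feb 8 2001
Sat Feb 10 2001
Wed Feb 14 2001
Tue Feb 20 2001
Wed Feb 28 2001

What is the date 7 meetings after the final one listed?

Gaps: 2, 4, 6, 8 days — each gap is 2 larger than the previous one.
Next gap: 10 days. Wed Feb 28 2001 + 10 days = Sat Mar 10 2001.
Next gap: 12 days. Sat Mar 10 2001 + 12 days = Thu Mar 22 2001.
Next gap: 14 days. Thu Mar 22 2001 + 14 days = Thu Apr 5 2001.
Next gap: 16 days. Thu Apr 5 2001 + 16 days = Sat Apr 21 2001.
Next gap: 18 days. Sat Apr 21 2001 + 18 days = Wed May 9 2001.
Next gap: 20 days. Wed May 9 2001 + 20 days = Tue May 29 2001.
Next gap: 22 days. Tue May 29 2001 + 22 days = Wed Jun 20 2001.

Wed Jun 20 2001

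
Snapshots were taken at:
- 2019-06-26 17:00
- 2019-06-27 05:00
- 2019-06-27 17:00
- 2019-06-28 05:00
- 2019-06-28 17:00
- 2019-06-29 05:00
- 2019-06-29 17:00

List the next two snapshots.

The interval is a steady 12 hours (12, 12, 12, 12, 12, 12).
2019-06-29 17:00 + 12 h = 2019-06-30 05:00.
2019-06-30 05:00 + 12 h = 2019-06-30 17:00.

2019-06-30 05:00, 2019-06-30 17:00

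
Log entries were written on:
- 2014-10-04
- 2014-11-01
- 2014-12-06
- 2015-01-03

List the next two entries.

2015-02-07, 2015-03-07

These are Saturdays at 28- or 35-day spacing (28, 35, 28).
The pattern: 1st Saturday of the month.
1st Saturday of February 2015: 2015-02-07.
1st Saturday of March 2015: 2015-03-07.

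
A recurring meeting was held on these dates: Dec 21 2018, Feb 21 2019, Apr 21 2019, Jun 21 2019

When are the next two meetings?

The day-of-month is always 21 (62, 59, 61 days between events).
So this recurs on the 21st of every 2 months.
Next: August 2019 → Aug 21 2019.
October 2019: Oct 21 2019.

Aug 21 2019, Oct 21 2019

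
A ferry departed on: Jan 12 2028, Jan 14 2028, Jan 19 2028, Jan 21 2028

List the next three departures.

Jan 26 2028, Jan 28 2028, Feb 2 2028

The gap pattern 2, 5, 2 repeats every 2 events.
These are the Wednesdays and Fridays of each week.
Next Wednesday: Jan 26 2028.
Next Friday: Jan 28 2028.
The following Wednesday is Feb 2 2028.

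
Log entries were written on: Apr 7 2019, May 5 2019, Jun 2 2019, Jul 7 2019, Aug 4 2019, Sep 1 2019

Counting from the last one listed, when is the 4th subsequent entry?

Jan 5 2020

Gaps: 28, 28, 35, 28, 28 days — a mix of 28 and 35. Every date is a Sunday.
Each is the 1st Sunday of its month.
October 2019 — 1st Sunday is Oct 6 2019.
1st Sunday of November 2019: Nov 3 2019.
December 2019 — 1st Sunday is Dec 1 2019.
1st Sunday of January 2020: Jan 5 2020.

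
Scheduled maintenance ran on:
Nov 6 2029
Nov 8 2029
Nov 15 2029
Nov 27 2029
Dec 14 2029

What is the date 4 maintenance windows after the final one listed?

Apr 11 2030

Gaps: 2, 7, 12, 17 days — each gap is 5 larger than the previous one.
Next gap: 22 days. Dec 14 2029 + 22 days = Jan 5 2030.
Next gap: 27 days. Jan 5 2030 + 27 days = Feb 1 2030.
Next gap: 32 days. Feb 1 2030 + 32 days = Mar 5 2030.
Next gap: 37 days. Mar 5 2030 + 37 days = Apr 11 2030.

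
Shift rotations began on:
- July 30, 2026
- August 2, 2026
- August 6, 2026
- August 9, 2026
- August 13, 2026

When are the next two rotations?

August 16, 2026; August 20, 2026

Gaps: 3, 4, 3, 4 days — not constant, but cyclic with period 2.
The events fall on every Thursday and Sunday.
Next Sunday: August 16, 2026.
Next Thursday: August 20, 2026.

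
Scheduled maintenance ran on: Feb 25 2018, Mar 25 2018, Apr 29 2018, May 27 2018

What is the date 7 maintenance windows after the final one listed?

Dec 30 2018

These are Sundays with 28, 35, 28-day gaps.
Each is the final Sunday of its month — Apr 29 2018 is past the 28th, so '4th Sunday' doesn't fit.
June 2018 ends with Sunday Jun 24 2018.
Last Sunday of July 2018: Jul 29 2018.
Last Sunday of August 2018: Aug 26 2018.
Last Sunday of September 2018: Sep 30 2018.
Last Sunday of October 2018: Oct 28 2018.
Last Sunday of November 2018: Nov 25 2018.
December 2018 ends with Sunday Dec 30 2018.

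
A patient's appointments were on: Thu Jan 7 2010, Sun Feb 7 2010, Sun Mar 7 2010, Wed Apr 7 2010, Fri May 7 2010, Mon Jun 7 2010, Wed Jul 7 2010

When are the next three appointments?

Sat Aug 7 2010, Tue Sep 7 2010, Thu Oct 7 2010

Gaps: 31, 28, 31, 30, 31, 30 days — not constant. Every event is on the 7th of the month.
Pattern: the 7th of each month.
August 2010: Sat Aug 7 2010.
September 2010: Tue Sep 7 2010.
Next: October 2010 → Thu Oct 7 2010.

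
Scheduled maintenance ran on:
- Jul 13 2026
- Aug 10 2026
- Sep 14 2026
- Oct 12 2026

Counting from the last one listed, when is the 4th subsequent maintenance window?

Feb 8 2027

These are Mondays at 28- or 35-day spacing (28, 35, 28).
The pattern: 2nd Monday of the month.
2nd Monday of November 2026: Nov 9 2026.
2nd Monday of December 2026: Dec 14 2026.
2nd Monday of January 2027: Jan 11 2027.
February 2027 — 2nd Monday is Feb 8 2027.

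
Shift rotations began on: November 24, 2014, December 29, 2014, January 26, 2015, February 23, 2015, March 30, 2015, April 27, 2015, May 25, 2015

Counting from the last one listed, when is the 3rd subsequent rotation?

August 31, 2015

All Mondays; the gaps (35, 28, 28, 35, 28, 28) vary with month length.
This is the last Monday of each month.
Last Monday of June 2015: June 29, 2015.
Last Monday of July 2015: July 27, 2015.
Last Monday of August 2015: August 31, 2015.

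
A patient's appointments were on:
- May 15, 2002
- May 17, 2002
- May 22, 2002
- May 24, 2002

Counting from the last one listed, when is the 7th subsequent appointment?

The gap pattern 2, 5, 2 repeats every 2 events.
These are the Wednesdays and Fridays of each week.
The following Wednesday is May 29, 2002.
Next Friday: May 31, 2002.
Next Wednesday: June 5, 2002.
The following Friday is June 7, 2002.
Next Wednesday: June 12, 2002.
The following Friday is June 14, 2002.
The following Wednesday is June 19, 2002.

June 19, 2002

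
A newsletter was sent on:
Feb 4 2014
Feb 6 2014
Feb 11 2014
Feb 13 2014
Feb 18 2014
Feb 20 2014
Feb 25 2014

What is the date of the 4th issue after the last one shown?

Mar 11 2014

The gap pattern 2, 5, 2, 5, 2, 5 repeats every 2 events.
These are the Tuesdays and Thursdays of each week.
Next Thursday: Feb 27 2014.
The following Tuesday is Mar 4 2014.
Next Thursday: Mar 6 2014.
The following Tuesday is Mar 11 2014.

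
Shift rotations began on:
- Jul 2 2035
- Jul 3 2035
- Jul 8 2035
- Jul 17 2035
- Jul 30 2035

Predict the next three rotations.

Aug 16 2035, Sep 6 2035, Oct 1 2035

Gaps: 1, 5, 9, 13 days — each gap is 4 larger than the previous one.
Next gap: 17 days. Jul 30 2035 + 17 days = Aug 16 2035.
Next gap: 21 days. Aug 16 2035 + 21 days = Sep 6 2035.
Next gap: 25 days. Sep 6 2035 + 25 days = Oct 1 2035.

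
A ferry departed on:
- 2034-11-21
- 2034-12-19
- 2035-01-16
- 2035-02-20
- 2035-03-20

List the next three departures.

2035-04-17, 2035-05-15, 2035-06-19

All dates are Tuesdays, 28, 28, 35, 28 days apart.
Specifically, the 3rd Tuesday of each month.
3rd Tuesday of April 2035: 2035-04-17.
May 2035 — 3rd Tuesday is 2035-05-15.
June 2035 — 3rd Tuesday is 2035-06-19.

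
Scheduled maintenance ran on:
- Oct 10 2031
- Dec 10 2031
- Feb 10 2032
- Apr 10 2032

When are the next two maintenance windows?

Gaps: 61, 62, 60 days — not constant. Every event is on the 10th of the month.
Pattern: the 10th of every 2 months.
June 2032: Jun 10 2032.
Next: August 2032 → Aug 10 2032.

Jun 10 2032, Aug 10 2032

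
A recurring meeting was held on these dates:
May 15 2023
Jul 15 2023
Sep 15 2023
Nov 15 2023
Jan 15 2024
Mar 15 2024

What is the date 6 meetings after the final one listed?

The day-of-month is always 15 (61, 62, 61, 61, 60 days between events).
So this recurs on the 15th of every 2 months.
May 2024: May 15 2024.
Next: July 2024 → Jul 15 2024.
Next: September 2024 → Sep 15 2024.
November 2024: Nov 15 2024.
Next: January 2025 → Jan 15 2025.
Next: March 2025 → Mar 15 2025.

Mar 15 2025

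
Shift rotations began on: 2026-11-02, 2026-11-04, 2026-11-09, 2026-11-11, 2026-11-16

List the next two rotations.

2026-11-18, 2026-11-23

Every event lands on a Monday or Wednesday (gaps cycle 2, 5, 2, 5).
So the schedule is: every Monday and Wednesday.
The following Wednesday is 2026-11-18.
The following Monday is 2026-11-23.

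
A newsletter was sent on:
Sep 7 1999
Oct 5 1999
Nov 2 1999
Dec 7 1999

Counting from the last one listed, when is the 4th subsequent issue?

All dates are Tuesdays, 28, 28, 35 days apart.
Specifically, the 1st Tuesday of each month.
January 2000 — 1st Tuesday is Jan 4 2000.
February 2000 — 1st Tuesday is Feb 1 2000.
1st Tuesday of March 2000: Mar 7 2000.
April 2000 — 1st Tuesday is Apr 4 2000.

Apr 4 2000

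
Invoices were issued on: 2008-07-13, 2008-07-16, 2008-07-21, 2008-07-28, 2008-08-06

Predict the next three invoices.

2008-08-17, 2008-08-30, 2008-09-14

Gaps: 3, 5, 7, 9 days — each gap is 2 larger than the previous one.
Next gap: 11 days. 2008-08-06 + 11 days = 2008-08-17.
Next gap: 13 days. 2008-08-17 + 13 days = 2008-08-30.
Next gap: 15 days. 2008-08-30 + 15 days = 2008-09-14.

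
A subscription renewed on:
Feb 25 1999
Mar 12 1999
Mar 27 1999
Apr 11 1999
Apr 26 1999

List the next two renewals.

Gaps between consecutive events: 15, 15, 15, 15 days — a constant 15-day interval.
Apr 26 1999 + 15 days = May 11 1999.
May 11 1999 + 15 days = May 26 1999.

May 11 1999, May 26 1999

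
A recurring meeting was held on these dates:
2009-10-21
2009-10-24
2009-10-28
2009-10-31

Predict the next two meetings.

2009-11-04, 2009-11-07

Every event lands on a Wednesday or Saturday (gaps cycle 3, 4, 3).
So the schedule is: every Wednesday and Saturday.
Next Wednesday: 2009-11-04.
The following Saturday is 2009-11-07.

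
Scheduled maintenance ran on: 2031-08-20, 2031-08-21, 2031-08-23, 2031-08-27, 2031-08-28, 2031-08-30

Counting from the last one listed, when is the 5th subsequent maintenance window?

2031-09-11

Gaps: 1, 2, 4, 1, 2 days — not constant, but cyclic with period 3.
The events fall on every Wednesday, Thursday and Saturday.
Next Wednesday: 2031-09-03.
Next Thursday: 2031-09-04.
The following Saturday is 2031-09-06.
Next Wednesday: 2031-09-10.
Next Thursday: 2031-09-11.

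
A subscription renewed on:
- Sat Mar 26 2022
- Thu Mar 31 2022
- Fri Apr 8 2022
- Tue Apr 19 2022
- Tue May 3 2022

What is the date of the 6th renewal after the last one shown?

The spacing grows by 3 each time: 5, 8, 11, 14 days.
Next gap: 17 days. Tue May 3 2022 + 17 days = Fri May 20 2022.
Next gap: 20 days. Fri May 20 2022 + 20 days = Thu Jun 9 2022.
Next gap: 23 days. Thu Jun 9 2022 + 23 days = Sat Jul 2 2022.
Next gap: 26 days. Sat Jul 2 2022 + 26 days = Thu Jul 28 2022.
Next gap: 29 days. Thu Jul 28 2022 + 29 days = Fri Aug 26 2022.
Next gap: 32 days. Fri Aug 26 2022 + 32 days = Tue Sep 27 2022.

Tue Sep 27 2022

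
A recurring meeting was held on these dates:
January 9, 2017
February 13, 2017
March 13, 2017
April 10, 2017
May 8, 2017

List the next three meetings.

These are Mondays at 28- or 35-day spacing (35, 28, 28, 28).
The pattern: 2nd Monday of the month.
2nd Monday of June 2017: June 12, 2017.
July 2017 — 2nd Monday is July 10, 2017.
2nd Monday of August 2017: August 14, 2017.

June 12, 2017; July 10, 2017; August 14, 2017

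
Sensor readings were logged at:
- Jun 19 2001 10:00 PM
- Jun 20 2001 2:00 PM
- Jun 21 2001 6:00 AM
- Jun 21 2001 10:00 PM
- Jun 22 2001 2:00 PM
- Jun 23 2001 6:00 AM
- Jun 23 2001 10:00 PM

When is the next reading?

Spacing: 16, 16, 16, 16, 16, 16 h — constant 16 h.
Jun 23 2001 10:00 PM + 16 h = Jun 24 2001 2:00 PM.

Jun 24 2001 2:00 PM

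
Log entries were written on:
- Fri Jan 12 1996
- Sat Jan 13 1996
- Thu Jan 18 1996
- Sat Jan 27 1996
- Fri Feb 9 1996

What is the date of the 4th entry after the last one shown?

Intervals are 1, 5, 9, 13 days — an arithmetic progression with common difference 4.
Next gap: 17 days. Fri Feb 9 1996 + 17 days = Mon Feb 26 1996.
Next gap: 21 days. Mon Feb 26 1996 + 21 days = Mon Mar 18 1996.
Next gap: 25 days. Mon Mar 18 1996 + 25 days = Fri Apr 12 1996.
Next gap: 29 days. Fri Apr 12 1996 + 29 days = Sat May 11 1996.

Sat May 11 1996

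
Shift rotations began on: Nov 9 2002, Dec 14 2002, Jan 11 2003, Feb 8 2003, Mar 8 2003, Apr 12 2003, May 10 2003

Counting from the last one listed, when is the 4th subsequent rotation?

Gaps: 35, 28, 28, 28, 35, 28 days — a mix of 28 and 35. Every date is a Saturday.
Each is the 2nd Saturday of its month.
June 2003 — 2nd Saturday is Jun 14 2003.
July 2003 — 2nd Saturday is Jul 12 2003.
August 2003 — 2nd Saturday is Aug 9 2003.
2nd Saturday of September 2003: Sep 13 2003.

Sep 13 2003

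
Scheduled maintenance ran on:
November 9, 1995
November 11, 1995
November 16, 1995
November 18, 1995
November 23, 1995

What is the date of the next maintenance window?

November 25, 1995

Every event lands on a Thursday or Saturday (gaps cycle 2, 5, 2, 5).
So the schedule is: every Thursday and Saturday.
Next Saturday: November 25, 1995.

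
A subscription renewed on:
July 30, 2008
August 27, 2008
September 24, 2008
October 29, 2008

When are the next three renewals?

November 26, 2008; December 31, 2008; January 28, 2009

Every date is a Wednesday; gaps 28, 28, 35 days.
Each is the last Wednesday of its month (at least one falls on the 29th or later, ruling out '4th Wednesday').
November 2008 ends with Wednesday November 26, 2008.
December 2008 ends with Wednesday December 31, 2008.
January 2009 ends with Wednesday January 28, 2009.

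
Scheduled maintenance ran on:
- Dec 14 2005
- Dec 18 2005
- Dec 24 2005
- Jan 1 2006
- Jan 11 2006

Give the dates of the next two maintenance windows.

Intervals are 4, 6, 8, 10 days — an arithmetic progression with common difference 2.
Next gap: 12 days. Jan 11 2006 + 12 days = Jan 23 2006.
Next gap: 14 days. Jan 23 2006 + 14 days = Feb 6 2006.

Jan 23 2006, Feb 6 2006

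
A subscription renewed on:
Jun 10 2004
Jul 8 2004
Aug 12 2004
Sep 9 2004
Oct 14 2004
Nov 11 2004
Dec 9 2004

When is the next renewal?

Gaps: 28, 35, 28, 35, 28, 28 days — a mix of 28 and 35. Every date is a Thursday.
Each is the 2nd Thursday of its month.
January 2005 — 2nd Thursday is Jan 13 2005.

Jan 13 2005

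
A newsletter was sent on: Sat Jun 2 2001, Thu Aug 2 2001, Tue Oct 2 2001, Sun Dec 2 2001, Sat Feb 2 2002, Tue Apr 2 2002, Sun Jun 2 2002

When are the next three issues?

Gaps: 61, 61, 61, 62, 59, 61 days — not constant. Every event is on the 2nd of the month.
Pattern: the 2nd of every 2 months.
Next: August 2002 → Fri Aug 2 2002.
October 2002: Wed Oct 2 2002.
December 2002: Mon Dec 2 2002.

Fri Aug 2 2002, Wed Oct 2 2002, Mon Dec 2 2002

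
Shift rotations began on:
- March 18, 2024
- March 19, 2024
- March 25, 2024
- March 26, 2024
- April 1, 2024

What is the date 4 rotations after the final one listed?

Every event lands on a Monday or Tuesday (gaps cycle 1, 6, 1, 6).
So the schedule is: every Monday and Tuesday.
The following Tuesday is April 2, 2024.
The following Monday is April 8, 2024.
Next Tuesday: April 9, 2024.
Next Monday: April 15, 2024.

April 15, 2024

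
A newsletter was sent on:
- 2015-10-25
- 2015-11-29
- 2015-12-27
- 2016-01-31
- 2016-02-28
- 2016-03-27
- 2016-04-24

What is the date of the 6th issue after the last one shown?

2016-10-30

Every date is a Sunday; gaps 35, 28, 35, 28, 28, 28 days.
Each is the last Sunday of its month (at least one falls on the 29th or later, ruling out '4th Sunday').
Last Sunday of May 2016: 2016-05-29.
Last Sunday of June 2016: 2016-06-26.
Last Sunday of July 2016: 2016-07-31.
Last Sunday of August 2016: 2016-08-28.
Last Sunday of September 2016: 2016-09-25.
Last Sunday of October 2016: 2016-10-30.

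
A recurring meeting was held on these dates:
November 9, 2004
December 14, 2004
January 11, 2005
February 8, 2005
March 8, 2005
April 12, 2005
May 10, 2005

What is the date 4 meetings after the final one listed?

September 13, 2005

Gaps: 35, 28, 28, 28, 35, 28 days — a mix of 28 and 35. Every date is a Tuesday.
Each is the 2nd Tuesday of its month.
June 2005 — 2nd Tuesday is June 14, 2005.
2nd Tuesday of July 2005: July 12, 2005.
August 2005 — 2nd Tuesday is August 9, 2005.
September 2005 — 2nd Tuesday is September 13, 2005.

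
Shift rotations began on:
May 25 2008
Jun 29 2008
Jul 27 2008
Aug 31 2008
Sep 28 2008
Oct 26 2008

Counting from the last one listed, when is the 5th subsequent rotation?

These are Sundays with 35, 28, 35, 28, 28-day gaps.
Each is the final Sunday of its month — Jun 29 2008 is past the 28th, so '4th Sunday' doesn't fit.
November 2008 ends with Sunday Nov 30 2008.
Last Sunday of December 2008: Dec 28 2008.
January 2009 ends with Sunday Jan 25 2009.
February 2009 ends with Sunday Feb 22 2009.
Last Sunday of March 2009: Mar 29 2009.

Mar 29 2009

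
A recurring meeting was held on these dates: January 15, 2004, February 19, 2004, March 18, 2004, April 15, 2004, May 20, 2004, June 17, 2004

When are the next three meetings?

July 15, 2004; August 19, 2004; September 16, 2004

These are Thursdays at 28- or 35-day spacing (35, 28, 28, 35, 28).
The pattern: 3rd Thursday of the month.
July 2004 — 3rd Thursday is July 15, 2004.
3rd Thursday of August 2004: August 19, 2004.
September 2004 — 3rd Thursday is September 16, 2004.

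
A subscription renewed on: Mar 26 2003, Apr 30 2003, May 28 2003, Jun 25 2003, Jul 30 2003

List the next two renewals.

Aug 27 2003, Sep 24 2003

Every date is a Wednesday; gaps 35, 28, 28, 35 days.
Each is the last Wednesday of its month (at least one falls on the 29th or later, ruling out '4th Wednesday').
Last Wednesday of August 2003: Aug 27 2003.
September 2003 ends with Wednesday Sep 24 2003.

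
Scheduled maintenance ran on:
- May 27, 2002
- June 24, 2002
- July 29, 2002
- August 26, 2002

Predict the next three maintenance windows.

September 30, 2002; October 28, 2002; November 25, 2002

These are Mondays with 28, 35, 28-day gaps.
Each is the final Monday of its month — July 29, 2002 is past the 28th, so '4th Monday' doesn't fit.
Last Monday of September 2002: September 30, 2002.
October 2002 ends with Monday October 28, 2002.
Last Monday of November 2002: November 25, 2002.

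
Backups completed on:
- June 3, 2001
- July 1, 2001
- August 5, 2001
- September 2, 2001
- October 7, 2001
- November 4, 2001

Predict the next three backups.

All dates are Sundays, 28, 35, 28, 35, 28 days apart.
Specifically, the 1st Sunday of each month.
December 2001 — 1st Sunday is December 2, 2001.
January 2002 — 1st Sunday is January 6, 2002.
February 2002 — 1st Sunday is February 3, 2002.

December 2, 2001; January 6, 2002; February 3, 2002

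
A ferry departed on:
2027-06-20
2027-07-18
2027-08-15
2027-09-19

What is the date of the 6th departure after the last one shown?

2028-03-19

Gaps: 28, 28, 35 days — a mix of 28 and 35. Every date is a Sunday.
Each is the 3rd Sunday of its month.
October 2027 — 3rd Sunday is 2027-10-17.
November 2027 — 3rd Sunday is 2027-11-21.
December 2027 — 3rd Sunday is 2027-12-19.
3rd Sunday of January 2028: 2028-01-16.
February 2028 — 3rd Sunday is 2028-02-20.
3rd Sunday of March 2028: 2028-03-19.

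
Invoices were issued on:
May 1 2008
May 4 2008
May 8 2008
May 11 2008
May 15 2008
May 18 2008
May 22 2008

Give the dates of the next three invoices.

Every event lands on a Thursday or Sunday (gaps cycle 3, 4, 3, 4, 3, 4).
So the schedule is: every Thursday and Sunday.
The following Sunday is May 25 2008.
Next Thursday: May 29 2008.
Next Sunday: Jun 1 2008.

May 25 2008, May 29 2008, Jun 1 2008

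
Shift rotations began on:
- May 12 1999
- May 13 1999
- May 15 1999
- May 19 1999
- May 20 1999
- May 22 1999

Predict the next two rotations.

Every event lands on a Wednesday or Thursday or Saturday (gaps cycle 1, 2, 4, 1, 2).
So the schedule is: every Wednesday, Thursday and Saturday.
Next Wednesday: May 26 1999.
Next Thursday: May 27 1999.

May 26 1999, May 27 1999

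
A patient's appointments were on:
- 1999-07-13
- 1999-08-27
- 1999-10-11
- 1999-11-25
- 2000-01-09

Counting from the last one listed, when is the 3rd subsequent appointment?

Gaps between consecutive events: 45, 45, 45, 45 days — a constant 45-day interval.
2000-01-09 + 45 days = 2000-02-23.
2000-02-23 + 45 days = 2000-04-08.
2000-04-08 + 45 days = 2000-05-23.

2000-05-23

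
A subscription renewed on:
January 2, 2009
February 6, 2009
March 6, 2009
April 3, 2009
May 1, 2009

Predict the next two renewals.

These are Fridays at 28- or 35-day spacing (35, 28, 28, 28).
The pattern: 1st Friday of the month.
1st Friday of June 2009: June 5, 2009.
July 2009 — 1st Friday is July 3, 2009.

June 5, 2009; July 3, 2009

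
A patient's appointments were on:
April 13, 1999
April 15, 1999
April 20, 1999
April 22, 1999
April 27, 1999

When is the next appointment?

The gap pattern 2, 5, 2, 5 repeats every 2 events.
These are the Tuesdays and Thursdays of each week.
Next Thursday: April 29, 1999.

April 29, 1999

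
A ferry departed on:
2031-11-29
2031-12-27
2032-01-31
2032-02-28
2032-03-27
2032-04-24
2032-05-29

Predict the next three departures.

These are Saturdays with 28, 35, 28, 28, 28, 35-day gaps.
Each is the final Saturday of its month — 2031-11-29 is past the 28th, so '4th Saturday' doesn't fit.
Last Saturday of June 2032: 2032-06-26.
Last Saturday of July 2032: 2032-07-31.
August 2032 ends with Saturday 2032-08-28.

2032-06-26, 2032-07-31, 2032-08-28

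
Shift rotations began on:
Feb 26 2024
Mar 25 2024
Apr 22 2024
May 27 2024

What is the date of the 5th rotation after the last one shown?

Oct 28 2024

All dates are Mondays, 28, 28, 35 days apart.
Specifically, the 4th Monday of each month.
June 2024 — 4th Monday is Jun 24 2024.
July 2024 — 4th Monday is Jul 22 2024.
4th Monday of August 2024: Aug 26 2024.
September 2024 — 4th Monday is Sep 23 2024.
October 2024 — 4th Monday is Oct 28 2024.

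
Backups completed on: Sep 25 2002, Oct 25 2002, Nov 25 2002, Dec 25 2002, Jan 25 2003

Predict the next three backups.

Gaps: 30, 31, 30, 31 days — not constant. Every event is on the 25th of the month.
Pattern: the 25th of each month.
Next: February 2003 → Feb 25 2003.
Next: March 2003 → Mar 25 2003.
Next: April 2003 → Apr 25 2003.

Feb 25 2003, Mar 25 2003, Apr 25 2003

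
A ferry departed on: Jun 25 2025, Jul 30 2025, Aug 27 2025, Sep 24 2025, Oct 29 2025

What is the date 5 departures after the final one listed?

Mar 25 2026

These are Wednesdays with 35, 28, 28, 35-day gaps.
Each is the final Wednesday of its month — Jul 30 2025 is past the 28th, so '4th Wednesday' doesn't fit.
Last Wednesday of November 2025: Nov 26 2025.
December 2025 ends with Wednesday Dec 31 2025.
Last Wednesday of January 2026: Jan 28 2026.
February 2026 ends with Wednesday Feb 25 2026.
Last Wednesday of March 2026: Mar 25 2026.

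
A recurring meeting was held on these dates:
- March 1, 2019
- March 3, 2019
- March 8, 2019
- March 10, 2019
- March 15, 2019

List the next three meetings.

Every event lands on a Friday or Sunday (gaps cycle 2, 5, 2, 5).
So the schedule is: every Friday and Sunday.
The following Sunday is March 17, 2019.
The following Friday is March 22, 2019.
The following Sunday is March 24, 2019.

March 17, 2019; March 22, 2019; March 24, 2019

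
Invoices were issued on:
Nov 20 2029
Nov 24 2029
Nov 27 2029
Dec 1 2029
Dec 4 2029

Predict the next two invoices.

Gaps: 4, 3, 4, 3 days — not constant, but cyclic with period 2.
The events fall on every Tuesday and Saturday.
Next Saturday: Dec 8 2029.
The following Tuesday is Dec 11 2029.

Dec 8 2029, Dec 11 2029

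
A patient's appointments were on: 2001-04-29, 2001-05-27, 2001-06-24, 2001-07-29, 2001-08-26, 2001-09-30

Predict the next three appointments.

2001-10-28, 2001-11-25, 2001-12-30

These are Sundays with 28, 28, 35, 28, 35-day gaps.
Each is the final Sunday of its month — 2001-04-29 is past the 28th, so '4th Sunday' doesn't fit.
Last Sunday of October 2001: 2001-10-28.
Last Sunday of November 2001: 2001-11-25.
December 2001 ends with Sunday 2001-12-30.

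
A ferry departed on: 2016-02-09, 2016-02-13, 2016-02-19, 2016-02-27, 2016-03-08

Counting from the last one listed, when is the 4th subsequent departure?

The spacing grows by 2 each time: 4, 6, 8, 10 days.
Next gap: 12 days. 2016-03-08 + 12 days = 2016-03-20.
Next gap: 14 days. 2016-03-20 + 14 days = 2016-04-03.
Next gap: 16 days. 2016-04-03 + 16 days = 2016-04-19.
Next gap: 18 days. 2016-04-19 + 18 days = 2016-05-07.

2016-05-07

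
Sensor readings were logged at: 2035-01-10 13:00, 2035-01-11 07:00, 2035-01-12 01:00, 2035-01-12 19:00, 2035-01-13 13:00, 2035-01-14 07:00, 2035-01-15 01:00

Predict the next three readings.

2035-01-15 19:00, 2035-01-16 13:00, 2035-01-17 07:00

Spacing: 18, 18, 18, 18, 18, 18 h — constant 18 h.
2035-01-15 01:00 + 18 h = 2035-01-15 19:00.
2035-01-15 19:00 + 18 h = 2035-01-16 13:00.
2035-01-16 13:00 + 18 h = 2035-01-17 07:00.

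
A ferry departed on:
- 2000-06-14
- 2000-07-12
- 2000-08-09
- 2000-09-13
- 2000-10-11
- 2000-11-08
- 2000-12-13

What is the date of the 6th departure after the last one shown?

All dates are Wednesdays, 28, 28, 35, 28, 28, 35 days apart.
Specifically, the 2nd Wednesday of each month.
January 2001 — 2nd Wednesday is 2001-01-10.
2nd Wednesday of February 2001: 2001-02-14.
March 2001 — 2nd Wednesday is 2001-03-14.
2nd Wednesday of April 2001: 2001-04-11.
May 2001 — 2nd Wednesday is 2001-05-09.
2nd Wednesday of June 2001: 2001-06-13.

2001-06-13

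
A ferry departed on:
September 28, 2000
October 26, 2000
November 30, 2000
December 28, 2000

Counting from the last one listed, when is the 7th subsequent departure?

Every date is a Thursday; gaps 28, 35, 28 days.
Each is the last Thursday of its month (at least one falls on the 29th or later, ruling out '4th Thursday').
January 2001 ends with Thursday January 25, 2001.
February 2001 ends with Thursday February 22, 2001.
Last Thursday of March 2001: March 29, 2001.
April 2001 ends with Thursday April 26, 2001.
May 2001 ends with Thursday May 31, 2001.
Last Thursday of June 2001: June 28, 2001.
Last Thursday of July 2001: July 26, 2001.

July 26, 2001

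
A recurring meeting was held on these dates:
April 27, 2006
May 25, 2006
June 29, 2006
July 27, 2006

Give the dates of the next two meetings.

August 31, 2006; September 28, 2006

Every date is a Thursday; gaps 28, 35, 28 days.
Each is the last Thursday of its month (at least one falls on the 29th or later, ruling out '4th Thursday').
Last Thursday of August 2006: August 31, 2006.
September 2006 ends with Thursday September 28, 2006.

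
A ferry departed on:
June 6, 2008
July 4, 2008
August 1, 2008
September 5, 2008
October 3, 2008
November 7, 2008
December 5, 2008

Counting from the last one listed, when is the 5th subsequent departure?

May 1, 2009

Gaps: 28, 28, 35, 28, 35, 28 days — a mix of 28 and 35. Every date is a Friday.
Each is the 1st Friday of its month.
1st Friday of January 2009: January 2, 2009.
February 2009 — 1st Friday is February 6, 2009.
1st Friday of March 2009: March 6, 2009.
1st Friday of April 2009: April 3, 2009.
May 2009 — 1st Friday is May 1, 2009.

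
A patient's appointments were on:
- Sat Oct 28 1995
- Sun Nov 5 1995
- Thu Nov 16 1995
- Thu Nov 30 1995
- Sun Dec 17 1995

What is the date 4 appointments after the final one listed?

Sun Mar 24 1996

Gaps: 8, 11, 14, 17 days — each gap is 3 larger than the previous one.
Next gap: 20 days. Sun Dec 17 1995 + 20 days = Sat Jan 6 1996.
Next gap: 23 days. Sat Jan 6 1996 + 23 days = Mon Jan 29 1996.
Next gap: 26 days. Mon Jan 29 1996 + 26 days = Sat Feb 24 1996.
Next gap: 29 days. Sat Feb 24 1996 + 29 days = Sun Mar 24 1996.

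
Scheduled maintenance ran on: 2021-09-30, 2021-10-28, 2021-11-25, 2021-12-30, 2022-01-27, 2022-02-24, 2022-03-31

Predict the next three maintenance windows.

2022-04-28, 2022-05-26, 2022-06-30

These are Thursdays with 28, 28, 35, 28, 28, 35-day gaps.
Each is the final Thursday of its month — 2021-09-30 is past the 28th, so '4th Thursday' doesn't fit.
Last Thursday of April 2022: 2022-04-28.
May 2022 ends with Thursday 2022-05-26.
June 2022 ends with Thursday 2022-06-30.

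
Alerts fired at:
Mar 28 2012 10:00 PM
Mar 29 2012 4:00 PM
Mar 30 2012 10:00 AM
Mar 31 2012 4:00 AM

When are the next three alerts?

The interval is a steady 18 hours (18, 18, 18).
Mar 31 2012 4:00 AM + 18 h = Mar 31 2012 10:00 PM.
Mar 31 2012 10:00 PM + 18 h = Apr 1 2012 4:00 PM.
Apr 1 2012 4:00 PM + 18 h = Apr 2 2012 10:00 AM.

Mar 31 2012 10:00 PM, Apr 1 2012 4:00 PM, Apr 2 2012 10:00 AM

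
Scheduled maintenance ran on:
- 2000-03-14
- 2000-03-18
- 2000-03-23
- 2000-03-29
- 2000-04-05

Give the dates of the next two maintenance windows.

2000-04-13, 2000-04-22

The spacing grows by 1 each time: 4, 5, 6, 7 days.
Next gap: 8 days. 2000-04-05 + 8 days = 2000-04-13.
Next gap: 9 days. 2000-04-13 + 9 days = 2000-04-22.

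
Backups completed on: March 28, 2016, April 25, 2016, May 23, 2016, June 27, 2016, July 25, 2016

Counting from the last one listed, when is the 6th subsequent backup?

These are Mondays at 28- or 35-day spacing (28, 28, 35, 28).
The pattern: 4th Monday of the month.
August 2016 — 4th Monday is August 22, 2016.
4th Monday of September 2016: September 26, 2016.
4th Monday of October 2016: October 24, 2016.
4th Monday of November 2016: November 28, 2016.
December 2016 — 4th Monday is December 26, 2016.
January 2017 — 4th Monday is January 23, 2017.

January 23, 2017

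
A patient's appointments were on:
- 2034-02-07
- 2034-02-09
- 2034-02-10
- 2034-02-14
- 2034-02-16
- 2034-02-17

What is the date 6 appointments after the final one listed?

Every event lands on a Tuesday or Thursday or Friday (gaps cycle 2, 1, 4, 2, 1).
So the schedule is: every Tuesday, Thursday and Friday.
Next Tuesday: 2034-02-21.
The following Thursday is 2034-02-23.
Next Friday: 2034-02-24.
Next Tuesday: 2034-02-28.
The following Thursday is 2034-03-02.
The following Friday is 2034-03-03.

2034-03-03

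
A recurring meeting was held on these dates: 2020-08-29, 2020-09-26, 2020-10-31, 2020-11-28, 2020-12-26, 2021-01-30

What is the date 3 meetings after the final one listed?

These are Saturdays with 28, 35, 28, 28, 35-day gaps.
Each is the final Saturday of its month — 2020-08-29 is past the 28th, so '4th Saturday' doesn't fit.
Last Saturday of February 2021: 2021-02-27.
March 2021 ends with Saturday 2021-03-27.
Last Saturday of April 2021: 2021-04-24.

2021-04-24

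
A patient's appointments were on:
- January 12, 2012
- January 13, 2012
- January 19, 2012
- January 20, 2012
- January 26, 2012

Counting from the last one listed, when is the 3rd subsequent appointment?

Every event lands on a Thursday or Friday (gaps cycle 1, 6, 1, 6).
So the schedule is: every Thursday and Friday.
The following Friday is January 27, 2012.
Next Thursday: February 2, 2012.
The following Friday is February 3, 2012.

February 3, 2012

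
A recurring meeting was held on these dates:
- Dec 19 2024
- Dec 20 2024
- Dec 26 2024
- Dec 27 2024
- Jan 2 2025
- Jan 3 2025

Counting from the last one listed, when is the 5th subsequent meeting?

Gaps: 1, 6, 1, 6, 1 days — not constant, but cyclic with period 2.
The events fall on every Thursday and Friday.
Next Thursday: Jan 9 2025.
The following Friday is Jan 10 2025.
Next Thursday: Jan 16 2025.
The following Friday is Jan 17 2025.
The following Thursday is Jan 23 2025.

Jan 23 2025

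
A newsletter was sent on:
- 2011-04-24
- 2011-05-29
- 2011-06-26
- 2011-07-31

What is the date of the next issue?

2011-08-28

These are Sundays with 35, 28, 35-day gaps.
Each is the final Sunday of its month — 2011-05-29 is past the 28th, so '4th Sunday' doesn't fit.
August 2011 ends with Sunday 2011-08-28.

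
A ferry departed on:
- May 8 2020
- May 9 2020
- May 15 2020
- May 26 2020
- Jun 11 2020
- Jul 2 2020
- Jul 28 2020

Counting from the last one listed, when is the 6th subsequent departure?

Apr 15 2021

Intervals are 1, 6, 11, 16, 21, 26 days — an arithmetic progression with common difference 5.
Next gap: 31 days. Jul 28 2020 + 31 days = Aug 28 2020.
Next gap: 36 days. Aug 28 2020 + 36 days = Oct 3 2020.
Next gap: 41 days. Oct 3 2020 + 41 days = Nov 13 2020.
Next gap: 46 days. Nov 13 2020 + 46 days = Dec 29 2020.
Next gap: 51 days. Dec 29 2020 + 51 days = Feb 18 2021.
Next gap: 56 days. Feb 18 2021 + 56 days = Apr 15 2021.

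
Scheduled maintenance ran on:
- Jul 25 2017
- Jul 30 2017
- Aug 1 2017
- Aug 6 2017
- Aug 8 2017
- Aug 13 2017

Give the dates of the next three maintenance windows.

The gap pattern 5, 2, 5, 2, 5 repeats every 2 events.
These are the Tuesdays and Sundays of each week.
Next Tuesday: Aug 15 2017.
The following Sunday is Aug 20 2017.
The following Tuesday is Aug 22 2017.

Aug 15 2017, Aug 20 2017, Aug 22 2017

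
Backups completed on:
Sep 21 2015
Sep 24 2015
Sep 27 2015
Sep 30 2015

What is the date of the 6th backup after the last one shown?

Oct 18 2015

Gaps between consecutive events: 3, 3, 3 days — a constant 3-day interval.
Sep 30 2015 + 3 days = Oct 3 2015.
Oct 3 2015 + 3 days = Oct 6 2015.
Oct 6 2015 + 3 days = Oct 9 2015.
Oct 9 2015 + 3 days = Oct 12 2015.
Oct 12 2015 + 3 days = Oct 15 2015.
Oct 15 2015 + 3 days = Oct 18 2015.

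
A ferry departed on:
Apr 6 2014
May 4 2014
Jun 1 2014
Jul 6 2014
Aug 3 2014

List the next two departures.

Sep 7 2014, Oct 5 2014

Gaps: 28, 28, 35, 28 days — a mix of 28 and 35. Every date is a Sunday.
Each is the 1st Sunday of its month.
September 2014 — 1st Sunday is Sep 7 2014.
October 2014 — 1st Sunday is Oct 5 2014.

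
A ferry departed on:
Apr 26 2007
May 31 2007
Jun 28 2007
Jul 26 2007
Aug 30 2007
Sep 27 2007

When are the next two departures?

These are Thursdays with 35, 28, 28, 35, 28-day gaps.
Each is the final Thursday of its month — May 31 2007 is past the 28th, so '4th Thursday' doesn't fit.
October 2007 ends with Thursday Oct 25 2007.
November 2007 ends with Thursday Nov 29 2007.

Oct 25 2007, Nov 29 2007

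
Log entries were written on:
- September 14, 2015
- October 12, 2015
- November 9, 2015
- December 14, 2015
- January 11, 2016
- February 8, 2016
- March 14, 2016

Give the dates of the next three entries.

All dates are Mondays, 28, 28, 35, 28, 28, 35 days apart.
Specifically, the 2nd Monday of each month.
2nd Monday of April 2016: April 11, 2016.
May 2016 — 2nd Monday is May 9, 2016.
June 2016 — 2nd Monday is June 13, 2016.

April 11, 2016; May 9, 2016; June 13, 2016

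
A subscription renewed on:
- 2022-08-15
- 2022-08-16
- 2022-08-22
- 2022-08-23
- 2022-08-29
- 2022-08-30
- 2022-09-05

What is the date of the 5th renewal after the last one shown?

2022-09-20

Every event lands on a Monday or Tuesday (gaps cycle 1, 6, 1, 6, 1, 6).
So the schedule is: every Monday and Tuesday.
Next Tuesday: 2022-09-06.
The following Monday is 2022-09-12.
Next Tuesday: 2022-09-13.
The following Monday is 2022-09-19.
The following Tuesday is 2022-09-20.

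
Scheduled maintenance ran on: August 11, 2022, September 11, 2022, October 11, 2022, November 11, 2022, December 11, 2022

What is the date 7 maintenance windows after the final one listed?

July 11, 2023

The day-of-month is always 11 (31, 30, 31, 30 days between events).
So this recurs on the 11th of each month.
January 2023: January 11, 2023.
February 2023: February 11, 2023.
March 2023: March 11, 2023.
Next: April 2023 → April 11, 2023.
May 2023: May 11, 2023.
Next: June 2023 → June 11, 2023.
Next: July 2023 → July 11, 2023.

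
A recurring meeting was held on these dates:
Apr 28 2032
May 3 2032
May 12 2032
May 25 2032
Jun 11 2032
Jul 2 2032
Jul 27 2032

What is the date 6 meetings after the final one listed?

Mar 18 2033

Gaps: 5, 9, 13, 17, 21, 25 days — each gap is 4 larger than the previous one.
Next gap: 29 days. Jul 27 2032 + 29 days = Aug 25 2032.
Next gap: 33 days. Aug 25 2032 + 33 days = Sep 27 2032.
Next gap: 37 days. Sep 27 2032 + 37 days = Nov 3 2032.
Next gap: 41 days. Nov 3 2032 + 41 days = Dec 14 2032.
Next gap: 45 days. Dec 14 2032 + 45 days = Jan 28 2033.
Next gap: 49 days. Jan 28 2033 + 49 days = Mar 18 2033.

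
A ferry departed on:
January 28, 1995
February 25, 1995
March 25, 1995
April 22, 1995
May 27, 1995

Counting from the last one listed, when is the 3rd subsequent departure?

All dates are Saturdays, 28, 28, 28, 35 days apart.
Specifically, the 4th Saturday of each month.
June 1995 — 4th Saturday is June 24, 1995.
4th Saturday of July 1995: July 22, 1995.
August 1995 — 4th Saturday is August 26, 1995.

August 26, 1995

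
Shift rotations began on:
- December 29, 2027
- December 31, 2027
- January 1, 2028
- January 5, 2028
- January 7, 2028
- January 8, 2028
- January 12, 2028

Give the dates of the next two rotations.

Every event lands on a Wednesday or Friday or Saturday (gaps cycle 2, 1, 4, 2, 1, 4).
So the schedule is: every Wednesday, Friday and Saturday.
The following Friday is January 14, 2028.
Next Saturday: January 15, 2028.

January 14, 2028; January 15, 2028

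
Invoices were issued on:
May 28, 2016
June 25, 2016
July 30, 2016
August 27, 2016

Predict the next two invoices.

Every date is a Saturday; gaps 28, 35, 28 days.
Each is the last Saturday of its month (at least one falls on the 29th or later, ruling out '4th Saturday').
September 2016 ends with Saturday September 24, 2016.
October 2016 ends with Saturday October 29, 2016.

September 24, 2016; October 29, 2016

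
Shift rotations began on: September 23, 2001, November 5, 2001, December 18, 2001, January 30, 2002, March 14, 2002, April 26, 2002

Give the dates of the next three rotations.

June 8, 2002; July 21, 2002; September 2, 2002

Every event comes 43 days after the last (43, 43, 43, 43, 43).
April 26, 2002 + 43 days = June 8, 2002.
June 8, 2002 + 43 days = July 21, 2002.
July 21, 2002 + 43 days = September 2, 2002.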